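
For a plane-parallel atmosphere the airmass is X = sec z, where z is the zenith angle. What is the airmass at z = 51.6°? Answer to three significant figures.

X = sec z = 1/cos 51.6° = 1/0.6211 = 1.6099.

1.61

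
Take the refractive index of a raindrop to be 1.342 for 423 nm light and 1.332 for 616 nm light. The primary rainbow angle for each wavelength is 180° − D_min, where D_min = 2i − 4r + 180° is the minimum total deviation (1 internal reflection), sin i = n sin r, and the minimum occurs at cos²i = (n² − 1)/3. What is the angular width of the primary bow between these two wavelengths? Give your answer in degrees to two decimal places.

1.44°

At 423 nm (n = 1.342): cos²i = 0.26699 → i = 58.888°, r = 39.641°, D_min = 139.213°, rainbow angle = 40.787°.
At 616 nm (n = 1.332): cos²i = 0.25807 → i = 59.469°, r = 40.290°, D_min = 137.776°, rainbow angle = 42.224°.
Angular width = |40.787° − 42.224°| = 1.437°.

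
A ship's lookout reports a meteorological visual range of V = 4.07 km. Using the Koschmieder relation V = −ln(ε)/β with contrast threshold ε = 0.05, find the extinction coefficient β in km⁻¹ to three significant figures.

β = −ln(0.05) / V = 2.996 / 4.07 = 0.7361 km⁻¹.

0.736 km⁻¹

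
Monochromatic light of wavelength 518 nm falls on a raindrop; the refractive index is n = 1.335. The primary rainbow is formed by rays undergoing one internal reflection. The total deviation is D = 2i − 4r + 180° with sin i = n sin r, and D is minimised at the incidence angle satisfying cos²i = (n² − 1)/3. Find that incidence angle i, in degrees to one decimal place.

cos²i = (1.335² − 1)/3 = (1.78222 − 1)/3 = 0.26074.
cos i = 0.51063, so i = 59.294°.

59.3°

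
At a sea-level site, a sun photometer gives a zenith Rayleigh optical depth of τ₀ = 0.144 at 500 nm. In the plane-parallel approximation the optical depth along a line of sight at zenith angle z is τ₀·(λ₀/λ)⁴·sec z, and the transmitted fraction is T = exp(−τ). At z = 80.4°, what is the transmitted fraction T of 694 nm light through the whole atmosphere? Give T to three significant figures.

0.792

sec 80.4° = 5.9963.
τ = 0.144 × (500/694)⁴ × 5.9963 = 0.144 × 0.2694 × 5.9963 = 0.2326.
T = exp(−0.2326) = 0.7924.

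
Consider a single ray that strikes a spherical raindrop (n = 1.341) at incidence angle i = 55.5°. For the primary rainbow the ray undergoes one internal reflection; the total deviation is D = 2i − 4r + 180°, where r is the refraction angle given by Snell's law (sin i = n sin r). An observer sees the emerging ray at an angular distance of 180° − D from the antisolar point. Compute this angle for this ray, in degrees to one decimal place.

40.7°

sin r = sin 55.5° / 1.341 = 0.8241/1.341 = 0.6146; r = 37.92°.
D = 2·55.5° − 4·37.92° + 180° = 111.00° − 151.68° + 180° = 139.32°.
Angle from antisolar point = 180° − D = 40.68°.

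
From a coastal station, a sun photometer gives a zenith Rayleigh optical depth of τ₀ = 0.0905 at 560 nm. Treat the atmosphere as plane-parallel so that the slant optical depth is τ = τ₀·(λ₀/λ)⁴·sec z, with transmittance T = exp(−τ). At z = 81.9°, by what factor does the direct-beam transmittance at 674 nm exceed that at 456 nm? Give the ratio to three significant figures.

3.17

Airmass: sec 81.9° = 7.0972.
τ(674 nm) = 0.0905 × (560/674)⁴ × 7.0972 = 0.0905 × 0.4766 × 7.0972 = 0.3061.
τ(456 nm) = 0.0905 × (560/456)⁴ × 7.0972 = 0.0905 × 2.2745 × 7.0972 = 1.4609.
T(674)/T(456) = exp(τ_B − τ_A) = exp(1.1548) = 3.1735.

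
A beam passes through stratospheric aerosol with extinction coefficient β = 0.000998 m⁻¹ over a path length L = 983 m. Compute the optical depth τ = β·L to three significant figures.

0.981

τ = β·L = 0.000998 × 983 = 0.9810.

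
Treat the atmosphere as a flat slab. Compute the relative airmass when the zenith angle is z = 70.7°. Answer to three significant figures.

3.03

X = sec z = 1/cos 70.7° = 1/0.3305 = 3.0256.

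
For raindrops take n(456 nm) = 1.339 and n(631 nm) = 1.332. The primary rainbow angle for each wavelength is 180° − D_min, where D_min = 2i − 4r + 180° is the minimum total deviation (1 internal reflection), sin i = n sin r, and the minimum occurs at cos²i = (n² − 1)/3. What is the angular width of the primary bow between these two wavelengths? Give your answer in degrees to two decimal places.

At 456 nm (n = 1.339): cos²i = 0.26431 → i = 59.062°, r = 39.834°, D_min = 138.786°, rainbow angle = 41.214°.
At 631 nm (n = 1.332): cos²i = 0.25807 → i = 59.469°, r = 40.290°, D_min = 137.776°, rainbow angle = 42.224°.
Angular width = |41.214° − 42.224°| = 1.010°.

1.01°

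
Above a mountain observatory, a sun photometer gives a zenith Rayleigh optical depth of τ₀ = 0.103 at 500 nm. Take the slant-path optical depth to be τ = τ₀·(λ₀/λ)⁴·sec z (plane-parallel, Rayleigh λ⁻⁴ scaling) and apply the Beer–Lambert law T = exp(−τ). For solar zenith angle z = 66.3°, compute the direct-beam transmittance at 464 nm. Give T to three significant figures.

sec 66.3° = 2.4879.
τ = 0.103 × (500/464)⁴ × 2.4879 = 0.103 × 1.3484 × 2.4879 = 0.3455.
T = exp(−0.3455) = 0.7079.

0.708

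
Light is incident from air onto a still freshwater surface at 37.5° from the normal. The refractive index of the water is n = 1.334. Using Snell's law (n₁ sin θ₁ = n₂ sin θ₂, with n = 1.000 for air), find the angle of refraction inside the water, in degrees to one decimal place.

27.2°

Snell: sin θ_r = sin θ_i / n = sin 37.5° / 1.334 = 0.6088 / 1.334 = 0.4563.
θ_r = arcsin(0.4563) = 27.15°.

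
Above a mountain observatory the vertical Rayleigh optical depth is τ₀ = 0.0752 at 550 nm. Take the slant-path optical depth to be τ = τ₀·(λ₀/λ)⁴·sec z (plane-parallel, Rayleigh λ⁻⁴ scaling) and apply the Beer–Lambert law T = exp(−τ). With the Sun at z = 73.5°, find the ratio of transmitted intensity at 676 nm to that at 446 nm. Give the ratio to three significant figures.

Airmass: sec 73.5° = 3.5209.
τ(676 nm) = 0.0752 × (550/676)⁴ × 3.5209 = 0.0752 × 0.4382 × 3.5209 = 0.1160.
τ(446 nm) = 0.0752 × (550/446)⁴ × 3.5209 = 0.0752 × 2.3127 × 3.5209 = 0.6123.
T(676)/T(446) = exp(τ_B − τ_A) = exp(0.4963) = 1.6426.

1.64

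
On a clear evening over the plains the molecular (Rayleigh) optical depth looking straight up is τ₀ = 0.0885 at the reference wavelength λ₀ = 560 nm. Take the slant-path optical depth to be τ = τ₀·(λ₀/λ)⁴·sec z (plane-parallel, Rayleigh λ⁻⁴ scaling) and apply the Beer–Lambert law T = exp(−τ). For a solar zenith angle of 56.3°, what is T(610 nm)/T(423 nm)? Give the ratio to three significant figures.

1.46

Airmass: sec 56.3° = 1.8023.
τ(610 nm) = 0.0885 × (560/610)⁴ × 1.8023 = 0.0885 × 0.7103 × 1.8023 = 0.1133.
τ(423 nm) = 0.0885 × (560/423)⁴ × 1.8023 = 0.0885 × 3.0718 × 1.8023 = 0.4900.
T(610)/T(423) = exp(τ_B − τ_A) = exp(0.3767) = 1.4574.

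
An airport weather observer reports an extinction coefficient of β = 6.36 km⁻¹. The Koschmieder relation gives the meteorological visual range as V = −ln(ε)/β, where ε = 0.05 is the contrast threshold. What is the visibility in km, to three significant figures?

V = −ln(0.05) / 6.36 = 2.996 / 6.36 = 0.4710 km.

0.471 km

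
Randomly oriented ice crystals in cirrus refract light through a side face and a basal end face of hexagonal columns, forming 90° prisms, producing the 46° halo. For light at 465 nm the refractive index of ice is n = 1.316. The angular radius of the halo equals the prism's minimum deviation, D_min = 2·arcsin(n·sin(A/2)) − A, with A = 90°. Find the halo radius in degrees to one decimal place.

47.0°

n·sin(A/2) = 1.316 × sin 45° = 1.316 × 0.7071 = 0.9306.
D_min = 2·arcsin(0.9306) − 90° = 2 × 68.521° − 90° = 47.042°.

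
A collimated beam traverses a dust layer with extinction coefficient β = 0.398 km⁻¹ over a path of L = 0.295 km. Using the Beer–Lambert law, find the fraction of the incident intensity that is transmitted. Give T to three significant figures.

τ = β·L = 0.398 × 0.295 = 0.1174.
T = exp(−0.1174) = 0.8892.

0.889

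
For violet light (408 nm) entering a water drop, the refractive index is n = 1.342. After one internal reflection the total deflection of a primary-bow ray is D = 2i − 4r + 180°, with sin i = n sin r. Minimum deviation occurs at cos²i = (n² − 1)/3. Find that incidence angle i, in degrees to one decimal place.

58.9°

cos²i = (1.342² − 1)/3 = (1.80096 − 1)/3 = 0.26699.
cos i = 0.51671, so i = 58.888°.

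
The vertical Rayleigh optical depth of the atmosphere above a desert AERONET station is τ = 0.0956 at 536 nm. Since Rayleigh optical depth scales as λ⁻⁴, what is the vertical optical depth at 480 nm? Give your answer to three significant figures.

0.149

τ(480 nm) = τ(536 nm) × (536/480)⁴ = 0.0956 × (1.1167)⁴ = 0.0956 × 1.5549 = 0.1486.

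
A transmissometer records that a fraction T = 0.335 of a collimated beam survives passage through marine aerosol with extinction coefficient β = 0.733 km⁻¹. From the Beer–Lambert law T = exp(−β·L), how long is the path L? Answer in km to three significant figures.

Beer–Lambert: T = exp(−βL) ⇒ L = −ln(T)/β = −ln(0.335)/0.733 = 1.0936/0.733 = 1.492 km.

1.49 km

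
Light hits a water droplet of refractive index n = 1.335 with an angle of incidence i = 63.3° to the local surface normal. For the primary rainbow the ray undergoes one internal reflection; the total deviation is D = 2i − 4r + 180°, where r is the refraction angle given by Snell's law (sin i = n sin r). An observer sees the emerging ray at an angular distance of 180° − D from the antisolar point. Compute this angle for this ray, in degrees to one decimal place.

41.4°

sin r = sin 63.3° / 1.335 = 0.8934/1.335 = 0.6692; r = 42.00°.
D = 2·63.3° − 4·42.00° + 180° = 126.60° − 168.02° + 180° = 138.58°.
Angle from antisolar point = 180° − D = 41.42°.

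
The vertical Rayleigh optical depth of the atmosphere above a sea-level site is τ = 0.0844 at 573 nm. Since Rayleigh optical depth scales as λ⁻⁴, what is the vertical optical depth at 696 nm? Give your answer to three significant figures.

τ(696 nm) = τ(573 nm) × (573/696)⁴ = 0.0844 × (0.8233)⁴ = 0.0844 × 0.4594 = 0.0388.

0.0388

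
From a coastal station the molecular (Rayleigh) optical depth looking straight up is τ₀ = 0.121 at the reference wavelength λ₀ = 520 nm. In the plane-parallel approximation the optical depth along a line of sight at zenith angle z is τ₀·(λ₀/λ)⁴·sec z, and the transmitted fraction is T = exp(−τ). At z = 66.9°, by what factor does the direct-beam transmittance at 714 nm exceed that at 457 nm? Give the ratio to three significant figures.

1.54

Airmass: sec 66.9° = 2.5488.
τ(714 nm) = 0.121 × (520/714)⁴ × 2.5488 = 0.121 × 0.2813 × 2.5488 = 0.0868.
τ(457 nm) = 0.121 × (520/457)⁴ × 2.5488 = 0.121 × 1.6763 × 2.5488 = 0.5170.
T(714)/T(457) = exp(τ_B − τ_A) = exp(0.4302) = 1.5376.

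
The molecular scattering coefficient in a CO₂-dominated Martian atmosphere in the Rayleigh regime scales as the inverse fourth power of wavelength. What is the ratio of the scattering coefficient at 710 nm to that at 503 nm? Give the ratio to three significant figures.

Rayleigh scattering ∝ λ⁻⁴, so the ratio of coefficients is the inverse fourth power of the wavelength ratio.
σ(710)/σ(503) = (503/710)⁴ = (0.7085)⁴ = 0.2519.

0.252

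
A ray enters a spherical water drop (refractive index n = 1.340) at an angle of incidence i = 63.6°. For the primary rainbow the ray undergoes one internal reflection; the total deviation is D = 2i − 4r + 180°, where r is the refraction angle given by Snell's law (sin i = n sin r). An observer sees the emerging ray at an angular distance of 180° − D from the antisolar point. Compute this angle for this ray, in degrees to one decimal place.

40.6°

sin r = sin 63.6° / 1.340 = 0.8957/1.340 = 0.6684; r = 41.95°.
D = 2·63.6° − 4·41.95° + 180° = 127.20° − 167.79° + 180° = 139.41°.
Angle from antisolar point = 180° − D = 40.59°.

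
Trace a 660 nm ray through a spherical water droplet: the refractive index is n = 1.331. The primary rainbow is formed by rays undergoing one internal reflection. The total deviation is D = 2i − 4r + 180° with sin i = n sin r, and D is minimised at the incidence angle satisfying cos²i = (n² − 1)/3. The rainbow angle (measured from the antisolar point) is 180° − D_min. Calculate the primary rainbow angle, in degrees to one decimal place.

42.4°

cos²i = (1.77156 − 1)/3 = 0.25719; i = arccos(0.50714) = 59.527°.
sin r = sin 59.527°/1.331 = 0.64753; r = 40.356°.
D_min = 2·59.527° − 4·40.356° + 180° = 137.630°.
Rainbow angle = 180° − D_min = 42.370°.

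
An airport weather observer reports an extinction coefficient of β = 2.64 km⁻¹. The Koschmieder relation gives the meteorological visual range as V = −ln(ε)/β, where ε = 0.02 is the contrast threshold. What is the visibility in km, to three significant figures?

1.48 km

V = −ln(0.02) / 2.64 = 3.912 / 2.64 = 1.4818 km.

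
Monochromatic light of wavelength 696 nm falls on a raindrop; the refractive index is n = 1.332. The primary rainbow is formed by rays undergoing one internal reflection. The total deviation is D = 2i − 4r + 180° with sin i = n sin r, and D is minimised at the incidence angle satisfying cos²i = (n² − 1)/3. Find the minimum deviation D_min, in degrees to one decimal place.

137.8°

cos²i = (1.77422 − 1)/3 = 0.25807; i = arccos(0.50801) = 59.469°.
sin r = sin 59.469°/1.332 = 0.64666; r = 40.290°.
D_min = 2·59.469° − 4·40.290° + 180° = 137.776°.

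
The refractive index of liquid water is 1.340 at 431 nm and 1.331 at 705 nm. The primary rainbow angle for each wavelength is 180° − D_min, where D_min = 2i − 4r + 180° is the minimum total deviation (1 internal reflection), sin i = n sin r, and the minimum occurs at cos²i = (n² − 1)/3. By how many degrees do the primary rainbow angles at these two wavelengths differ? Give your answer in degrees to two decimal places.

1.30°

At 431 nm (n = 1.340): cos²i = 0.26520 → i = 59.004°, r = 39.770°, D_min = 138.929°, rainbow angle = 41.071°.
At 705 nm (n = 1.331): cos²i = 0.25719 → i = 59.527°, r = 40.356°, D_min = 137.630°, rainbow angle = 42.370°.
Angular width = |41.071° − 42.370°| = 1.299°.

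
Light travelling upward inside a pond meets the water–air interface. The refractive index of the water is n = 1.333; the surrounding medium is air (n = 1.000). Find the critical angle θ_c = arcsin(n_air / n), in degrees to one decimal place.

48.6°

sin θ_c = n_air / n = 1.000 / 1.333 = 0.7502.
θ_c = arcsin(0.7502) = 48.61°.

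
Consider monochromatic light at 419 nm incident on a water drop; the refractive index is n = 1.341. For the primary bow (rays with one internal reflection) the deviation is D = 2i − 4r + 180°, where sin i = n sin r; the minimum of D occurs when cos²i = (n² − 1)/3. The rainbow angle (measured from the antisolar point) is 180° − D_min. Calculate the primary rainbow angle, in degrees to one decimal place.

40.9°

cos²i = (1.79828 − 1)/3 = 0.26609; i = arccos(0.51584) = 58.946°.
sin r = sin 58.946°/1.341 = 0.63884; r = 39.705°.
D_min = 2·58.946° − 4·39.705° + 180° = 139.071°.
Rainbow angle = 180° − D_min = 40.929°.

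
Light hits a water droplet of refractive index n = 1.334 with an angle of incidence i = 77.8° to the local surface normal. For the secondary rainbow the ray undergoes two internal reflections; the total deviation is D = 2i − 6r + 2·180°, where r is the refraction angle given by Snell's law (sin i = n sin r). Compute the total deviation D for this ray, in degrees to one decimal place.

232.9°

sin r = sin 77.8° / 1.334 = 0.9774/1.334 = 0.7327; r = 47.11°.
D = 2·77.8° − 6·47.11° + 2·180° = 155.60° − 282.68° + 360° = 232.92°.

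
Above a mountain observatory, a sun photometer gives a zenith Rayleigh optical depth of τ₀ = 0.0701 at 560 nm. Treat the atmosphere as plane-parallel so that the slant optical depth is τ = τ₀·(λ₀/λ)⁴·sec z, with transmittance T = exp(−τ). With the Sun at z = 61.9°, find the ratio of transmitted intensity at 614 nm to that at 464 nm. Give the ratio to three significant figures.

1.24

Airmass: sec 61.9° = 2.1231.
τ(614 nm) = 0.0701 × (560/614)⁴ × 2.1231 = 0.0701 × 0.6920 × 2.1231 = 0.1030.
τ(464 nm) = 0.0701 × (560/464)⁴ × 2.1231 = 0.0701 × 2.1217 × 2.1231 = 0.3158.
T(614)/T(464) = exp(τ_B − τ_A) = exp(0.2128) = 1.2371.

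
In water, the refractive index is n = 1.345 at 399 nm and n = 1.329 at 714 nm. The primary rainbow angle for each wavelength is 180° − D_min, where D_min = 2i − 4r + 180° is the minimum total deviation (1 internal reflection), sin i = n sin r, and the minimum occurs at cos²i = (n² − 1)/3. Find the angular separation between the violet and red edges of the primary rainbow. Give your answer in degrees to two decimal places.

2.30°

At 399 nm (n = 1.345): cos²i = 0.26967 → i = 58.715°, r = 39.448°, D_min = 139.635°, rainbow angle = 40.365°.
At 714 nm (n = 1.329): cos²i = 0.25541 → i = 59.643°, r = 40.487°, D_min = 137.337°, rainbow angle = 42.663°.
Angular width = |40.365° − 42.663°| = 2.299°.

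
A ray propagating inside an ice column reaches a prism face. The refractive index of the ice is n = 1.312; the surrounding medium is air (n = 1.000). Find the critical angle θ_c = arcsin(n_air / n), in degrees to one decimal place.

49.7°

sin θ_c = n_air / n = 1.000 / 1.312 = 0.7622.
θ_c = arcsin(0.7622) = 49.66°.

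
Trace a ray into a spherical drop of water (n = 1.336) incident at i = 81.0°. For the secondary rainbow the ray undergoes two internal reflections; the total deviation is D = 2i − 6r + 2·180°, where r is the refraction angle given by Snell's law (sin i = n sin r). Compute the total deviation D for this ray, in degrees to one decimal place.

sin r = sin 81.0° / 1.336 = 0.9877/1.336 = 0.7393; r = 47.67°.
D = 2·81.0° − 6·47.67° + 2·180° = 162.00° − 286.02° + 360° = 235.98°.

236.0°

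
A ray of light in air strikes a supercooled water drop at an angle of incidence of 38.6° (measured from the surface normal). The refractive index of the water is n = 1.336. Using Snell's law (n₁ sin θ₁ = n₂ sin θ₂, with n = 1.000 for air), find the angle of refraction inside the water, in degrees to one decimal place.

27.8°

Snell: sin θ_r = sin θ_i / n = sin 38.6° / 1.336 = 0.6239 / 1.336 = 0.4670.
θ_r = arcsin(0.4670) = 27.84°.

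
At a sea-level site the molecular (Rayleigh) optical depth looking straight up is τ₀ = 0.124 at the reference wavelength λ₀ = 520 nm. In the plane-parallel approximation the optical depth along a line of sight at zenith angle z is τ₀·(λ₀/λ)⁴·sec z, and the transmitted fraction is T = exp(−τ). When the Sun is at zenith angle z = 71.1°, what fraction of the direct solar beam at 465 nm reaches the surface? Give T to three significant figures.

0.550

sec 71.1° = 3.0872.
τ = 0.124 × (520/465)⁴ × 3.0872 = 0.124 × 1.5639 × 3.0872 = 0.5987.
T = exp(−0.5987) = 0.5495.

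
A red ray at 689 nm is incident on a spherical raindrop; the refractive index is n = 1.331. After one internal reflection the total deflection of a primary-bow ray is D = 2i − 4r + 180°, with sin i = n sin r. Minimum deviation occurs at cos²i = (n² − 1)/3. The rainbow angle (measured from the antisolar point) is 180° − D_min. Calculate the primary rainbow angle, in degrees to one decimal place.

cos²i = (1.77156 − 1)/3 = 0.25719; i = arccos(0.50714) = 59.527°.
sin r = sin 59.527°/1.331 = 0.64753; r = 40.356°.
D_min = 2·59.527° − 4·40.356° + 180° = 137.630°.
Rainbow angle = 180° − D_min = 42.370°.

42.4°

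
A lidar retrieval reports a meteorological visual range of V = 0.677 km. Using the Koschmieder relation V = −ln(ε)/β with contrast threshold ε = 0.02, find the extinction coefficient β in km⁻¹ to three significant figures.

5.78 km⁻¹

β = −ln(0.02) / V = 3.912 / 0.677 = 5.7785 km⁻¹.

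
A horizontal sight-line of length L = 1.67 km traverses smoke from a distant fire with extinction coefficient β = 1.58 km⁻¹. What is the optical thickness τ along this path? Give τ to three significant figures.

τ = β·L = 1.58 × 1.67 = 2.6386.

2.64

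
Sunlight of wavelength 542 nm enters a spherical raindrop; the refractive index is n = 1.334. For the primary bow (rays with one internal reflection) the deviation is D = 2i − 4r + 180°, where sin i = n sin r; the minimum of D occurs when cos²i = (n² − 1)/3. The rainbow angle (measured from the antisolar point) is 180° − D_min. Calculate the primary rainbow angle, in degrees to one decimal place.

41.9°

cos²i = (1.77956 − 1)/3 = 0.25985; i = arccos(0.50976) = 59.352°.
sin r = sin 59.352°/1.334 = 0.64492; r = 40.159°.
D_min = 2·59.352° − 4·40.159° + 180° = 138.067°.
Rainbow angle = 180° − D_min = 41.933°.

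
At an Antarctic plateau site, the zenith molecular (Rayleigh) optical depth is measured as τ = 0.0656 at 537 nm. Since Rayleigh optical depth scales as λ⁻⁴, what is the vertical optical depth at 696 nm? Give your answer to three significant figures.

τ(696 nm) = τ(537 nm) × (537/696)⁴ = 0.0656 × (0.7716)⁴ = 0.0656 × 0.3544 = 0.0232.

0.0232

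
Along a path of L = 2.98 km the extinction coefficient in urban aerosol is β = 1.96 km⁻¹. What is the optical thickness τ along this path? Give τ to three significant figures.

5.84

τ = β·L = 1.96 × 2.98 = 5.8408.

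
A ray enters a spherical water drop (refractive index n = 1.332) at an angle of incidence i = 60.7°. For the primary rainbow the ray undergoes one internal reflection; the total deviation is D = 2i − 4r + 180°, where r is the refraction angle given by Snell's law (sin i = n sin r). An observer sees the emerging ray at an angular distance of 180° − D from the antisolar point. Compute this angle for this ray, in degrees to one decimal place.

sin r = sin 60.7° / 1.332 = 0.8721/1.332 = 0.6547; r = 40.90°.
D = 2·60.7° − 4·40.90° + 180° = 121.40° − 163.59° + 180° = 137.81°.
Angle from antisolar point = 180° − D = 42.19°.

42.2°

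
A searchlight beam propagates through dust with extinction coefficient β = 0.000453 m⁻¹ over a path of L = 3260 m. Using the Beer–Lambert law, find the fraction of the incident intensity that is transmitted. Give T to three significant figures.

τ = β·L = 0.000453 × 3260 = 1.4768.
T = exp(−1.4768) = 0.2284.

0.228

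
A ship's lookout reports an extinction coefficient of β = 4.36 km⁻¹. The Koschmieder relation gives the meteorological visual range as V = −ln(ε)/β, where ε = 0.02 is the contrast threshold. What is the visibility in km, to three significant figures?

V = −ln(0.02) / 4.36 = 3.912 / 4.36 = 0.8973 km.

0.897 km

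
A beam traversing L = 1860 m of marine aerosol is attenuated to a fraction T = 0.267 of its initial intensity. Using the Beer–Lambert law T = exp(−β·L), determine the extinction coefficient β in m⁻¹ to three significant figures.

Beer–Lambert: T = exp(−βL) ⇒ β = −ln(T)/L = −ln(0.267)/1860 = 1.3205/1860 = 0.0007099 m⁻¹.

0.000710 m⁻¹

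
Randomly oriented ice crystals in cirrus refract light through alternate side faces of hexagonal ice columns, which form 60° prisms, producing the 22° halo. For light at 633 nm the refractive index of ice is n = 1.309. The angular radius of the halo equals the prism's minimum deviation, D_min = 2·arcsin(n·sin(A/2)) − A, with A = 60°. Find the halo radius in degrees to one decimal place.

n·sin(A/2) = 1.309 × sin 30° = 1.309 × 0.5000 = 0.6545.
D_min = 2·arcsin(0.6545) − 60° = 2 × 40.882° − 60° = 21.763°.

21.8°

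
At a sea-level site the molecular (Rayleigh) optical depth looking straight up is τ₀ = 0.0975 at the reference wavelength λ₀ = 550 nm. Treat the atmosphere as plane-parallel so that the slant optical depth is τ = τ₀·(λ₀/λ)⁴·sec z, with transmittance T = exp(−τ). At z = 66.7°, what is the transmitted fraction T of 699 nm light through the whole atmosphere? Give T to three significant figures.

0.910

sec 66.7° = 2.5282.
τ = 0.0975 × (550/699)⁴ × 2.5282 = 0.0975 × 0.3833 × 2.5282 = 0.0945.
T = exp(−0.0945) = 0.9098.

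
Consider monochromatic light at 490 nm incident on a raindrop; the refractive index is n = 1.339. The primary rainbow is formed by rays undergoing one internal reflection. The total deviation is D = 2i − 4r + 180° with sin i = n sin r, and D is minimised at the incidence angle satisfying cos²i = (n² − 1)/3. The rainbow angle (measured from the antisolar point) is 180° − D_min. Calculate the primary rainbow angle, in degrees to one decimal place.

cos²i = (1.79292 − 1)/3 = 0.26431; i = arccos(0.51411) = 59.062°.
sin r = sin 59.062°/1.339 = 0.64057; r = 39.834°.
D_min = 2·59.062° − 4·39.834° + 180° = 138.786°.
Rainbow angle = 180° − D_min = 41.214°.

41.2°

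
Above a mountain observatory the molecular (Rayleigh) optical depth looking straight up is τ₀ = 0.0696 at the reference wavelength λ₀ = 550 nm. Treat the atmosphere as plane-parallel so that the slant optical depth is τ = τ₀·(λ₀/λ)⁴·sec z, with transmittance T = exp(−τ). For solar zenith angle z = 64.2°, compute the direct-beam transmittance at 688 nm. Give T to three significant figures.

0.937

sec 64.2° = 2.2976.
τ = 0.0696 × (550/688)⁴ × 2.2976 = 0.0696 × 0.4084 × 2.2976 = 0.0653.
T = exp(−0.0653) = 0.9368.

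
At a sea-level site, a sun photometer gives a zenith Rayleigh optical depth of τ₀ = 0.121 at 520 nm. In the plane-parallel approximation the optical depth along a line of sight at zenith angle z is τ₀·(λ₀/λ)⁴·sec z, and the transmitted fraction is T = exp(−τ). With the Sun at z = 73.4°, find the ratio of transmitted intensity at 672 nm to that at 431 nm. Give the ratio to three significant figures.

2.11

Airmass: sec 73.4° = 3.5003.
τ(672 nm) = 0.121 × (520/672)⁴ × 3.5003 = 0.121 × 0.3585 × 3.5003 = 0.1519.
τ(431 nm) = 0.121 × (520/431)⁴ × 3.5003 = 0.121 × 2.1189 × 3.5003 = 0.8974.
T(672)/T(431) = exp(τ_B − τ_A) = exp(0.7456) = 2.1076.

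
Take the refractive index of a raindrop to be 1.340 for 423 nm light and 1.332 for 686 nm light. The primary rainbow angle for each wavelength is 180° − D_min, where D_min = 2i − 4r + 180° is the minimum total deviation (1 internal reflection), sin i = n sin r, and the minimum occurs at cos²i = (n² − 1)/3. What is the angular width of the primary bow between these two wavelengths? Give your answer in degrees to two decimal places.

1.15°

At 423 nm (n = 1.340): cos²i = 0.26520 → i = 59.004°, r = 39.770°, D_min = 138.929°, rainbow angle = 41.071°.
At 686 nm (n = 1.332): cos²i = 0.25807 → i = 59.469°, r = 40.290°, D_min = 137.776°, rainbow angle = 42.224°.
Angular width = |41.071° − 42.224°| = 1.153°.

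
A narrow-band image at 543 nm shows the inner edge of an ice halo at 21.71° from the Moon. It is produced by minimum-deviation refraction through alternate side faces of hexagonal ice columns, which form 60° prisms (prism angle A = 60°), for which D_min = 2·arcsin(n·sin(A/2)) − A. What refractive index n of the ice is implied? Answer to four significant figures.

Rearranging: n = sin((D_min + A)/2) / sin(A/2).
(D_min + A)/2 = (21.71° + 60°)/2 = 40.855°.
n = sin 40.855° / sin 30° = 0.6541 / 0.5000 = 1.3083.

1.308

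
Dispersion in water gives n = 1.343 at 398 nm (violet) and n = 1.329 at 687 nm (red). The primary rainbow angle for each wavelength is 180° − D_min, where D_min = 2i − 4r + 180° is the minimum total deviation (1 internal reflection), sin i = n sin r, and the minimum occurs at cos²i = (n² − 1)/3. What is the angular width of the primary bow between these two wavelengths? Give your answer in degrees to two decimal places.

At 398 nm (n = 1.343): cos²i = 0.26788 → i = 58.830°, r = 39.577°, D_min = 139.354°, rainbow angle = 40.646°.
At 687 nm (n = 1.329): cos²i = 0.25541 → i = 59.643°, r = 40.487°, D_min = 137.337°, rainbow angle = 42.663°.
Angular width = |40.646° − 42.663°| = 2.017°.

2.02°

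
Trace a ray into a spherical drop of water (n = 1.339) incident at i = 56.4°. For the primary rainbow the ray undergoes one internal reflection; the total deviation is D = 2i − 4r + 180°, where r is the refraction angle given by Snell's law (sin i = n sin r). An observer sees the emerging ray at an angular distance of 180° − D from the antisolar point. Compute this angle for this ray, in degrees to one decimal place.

sin r = sin 56.4° / 1.339 = 0.8329/1.339 = 0.6220; r = 38.47°.
D = 2·56.4° − 4·38.47° + 180° = 112.80° − 153.86° + 180° = 138.94°.
Angle from antisolar point = 180° − D = 41.06°.

41.1°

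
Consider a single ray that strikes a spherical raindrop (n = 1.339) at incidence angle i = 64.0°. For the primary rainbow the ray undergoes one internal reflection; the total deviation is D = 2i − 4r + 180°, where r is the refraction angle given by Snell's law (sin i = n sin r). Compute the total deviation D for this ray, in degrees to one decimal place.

sin r = sin 64.0° / 1.339 = 0.8988/1.339 = 0.6712; r = 42.16°.
D = 2·64.0° − 4·42.16° + 180° = 128.00° − 168.65° + 180° = 139.35°.

139.3°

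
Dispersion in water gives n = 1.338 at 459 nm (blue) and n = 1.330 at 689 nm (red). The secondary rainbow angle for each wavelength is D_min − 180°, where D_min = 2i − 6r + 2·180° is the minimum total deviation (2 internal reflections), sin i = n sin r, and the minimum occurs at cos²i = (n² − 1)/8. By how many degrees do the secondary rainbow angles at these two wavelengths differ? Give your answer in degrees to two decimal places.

2.09°

At 459 nm (n = 1.338): cos²i = 0.09878 → i = 71.682°, r = 45.195°, D_min = 232.193°, rainbow angle = 52.193°.
At 689 nm (n = 1.330): cos²i = 0.09611 → i = 71.940°, r = 45.630°, D_min = 230.101°, rainbow angle = 50.101°.
Angular width = |52.193° − 50.101°| = 2.092°.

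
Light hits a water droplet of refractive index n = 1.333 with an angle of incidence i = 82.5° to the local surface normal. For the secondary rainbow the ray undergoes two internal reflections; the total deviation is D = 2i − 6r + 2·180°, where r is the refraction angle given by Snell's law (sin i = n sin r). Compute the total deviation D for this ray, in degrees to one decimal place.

sin r = sin 82.5° / 1.333 = 0.9914/1.333 = 0.7438; r = 48.05°.
D = 2·82.5° − 6·48.05° + 2·180° = 165.00° − 288.32° + 360° = 236.68°.

236.7°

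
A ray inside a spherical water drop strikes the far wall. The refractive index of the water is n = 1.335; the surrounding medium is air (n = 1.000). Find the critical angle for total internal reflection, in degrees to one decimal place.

48.5°

sin θ_c = n_air / n = 1.000 / 1.335 = 0.7491.
θ_c = arcsin(0.7491) = 48.51°.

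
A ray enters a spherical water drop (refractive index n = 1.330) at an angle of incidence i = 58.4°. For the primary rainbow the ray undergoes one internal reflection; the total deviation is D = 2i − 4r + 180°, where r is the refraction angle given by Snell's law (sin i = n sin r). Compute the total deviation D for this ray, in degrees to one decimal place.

sin r = sin 58.4° / 1.330 = 0.8517/1.330 = 0.6404; r = 39.82°.
D = 2·58.4° − 4·39.82° + 180° = 116.80° − 159.29° + 180° = 137.51°.

137.5°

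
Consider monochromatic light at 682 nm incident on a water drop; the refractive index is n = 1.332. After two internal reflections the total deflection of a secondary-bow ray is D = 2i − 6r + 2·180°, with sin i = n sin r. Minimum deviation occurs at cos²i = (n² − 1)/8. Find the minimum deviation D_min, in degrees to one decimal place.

cos²i = (1.77422 − 1)/8 = 0.09678; i = arccos(0.31109) = 71.875°.
sin r = sin 71.875°/1.332 = 0.71350; r = 45.520°.
D_min = 2·71.875° − 6·45.520° + 360° = 230.628°.

230.6°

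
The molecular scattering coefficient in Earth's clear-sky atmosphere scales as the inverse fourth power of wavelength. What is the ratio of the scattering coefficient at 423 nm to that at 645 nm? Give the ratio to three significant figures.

5.41

Rayleigh scattering ∝ λ⁻⁴, so the ratio of coefficients is the inverse fourth power of the wavelength ratio.
σ(423)/σ(645) = (645/423)⁴ = (1.5248)⁴ = 5.406.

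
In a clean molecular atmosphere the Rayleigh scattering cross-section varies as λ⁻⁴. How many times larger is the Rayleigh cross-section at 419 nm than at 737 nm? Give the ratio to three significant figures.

9.57

Rayleigh scattering ∝ λ⁻⁴, so the ratio of coefficients is the inverse fourth power of the wavelength ratio.
σ(419)/σ(737) = (737/419)⁴ = (1.7589)⁴ = 9.572.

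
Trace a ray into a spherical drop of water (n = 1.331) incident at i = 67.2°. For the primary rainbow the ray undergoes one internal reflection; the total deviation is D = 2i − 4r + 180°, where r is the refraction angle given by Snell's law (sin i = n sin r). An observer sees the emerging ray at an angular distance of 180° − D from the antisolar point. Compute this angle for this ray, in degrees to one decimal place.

40.9°

sin r = sin 67.2° / 1.331 = 0.9219/1.331 = 0.6926; r = 43.84°.
D = 2·67.2° − 4·43.84° + 180° = 134.40° − 175.35° + 180° = 139.05°.
Angle from antisolar point = 180° − D = 40.95°.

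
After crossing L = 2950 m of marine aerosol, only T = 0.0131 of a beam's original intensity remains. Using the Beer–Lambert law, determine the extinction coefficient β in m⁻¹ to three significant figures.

Beer–Lambert: T = exp(−βL) ⇒ β = −ln(T)/L = −ln(0.0131)/2950 = 4.3351/2950 = 0.00147 m⁻¹.

0.00147 m⁻¹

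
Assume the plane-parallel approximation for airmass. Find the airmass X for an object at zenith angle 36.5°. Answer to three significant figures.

1.24

X = sec z = 1/cos 36.5° = 1/0.8039 = 1.2440.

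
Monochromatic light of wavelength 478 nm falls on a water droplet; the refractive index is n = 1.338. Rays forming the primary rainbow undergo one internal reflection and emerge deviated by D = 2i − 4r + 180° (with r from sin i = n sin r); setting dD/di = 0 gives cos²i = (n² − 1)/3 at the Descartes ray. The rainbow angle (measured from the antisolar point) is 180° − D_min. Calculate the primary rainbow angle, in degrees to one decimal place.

cos²i = (1.79024 − 1)/3 = 0.26341; i = arccos(0.51324) = 59.120°.
sin r = sin 59.120°/1.338 = 0.64144; r = 39.899°.
D_min = 2·59.120° − 4·39.899° + 180° = 138.643°.
Rainbow angle = 180° − D_min = 41.357°.

41.4°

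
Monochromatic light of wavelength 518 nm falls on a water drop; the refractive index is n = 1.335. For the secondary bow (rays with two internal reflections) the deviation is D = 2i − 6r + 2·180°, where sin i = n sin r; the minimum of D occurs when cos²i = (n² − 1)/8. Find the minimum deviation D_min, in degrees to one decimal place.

231.4°

cos²i = (1.78222 − 1)/8 = 0.09778; i = arccos(0.31269) = 71.778°.
sin r = sin 71.778°/1.335 = 0.71150; r = 45.357°.
D_min = 2·71.778° − 6·45.357° + 360° = 231.414°.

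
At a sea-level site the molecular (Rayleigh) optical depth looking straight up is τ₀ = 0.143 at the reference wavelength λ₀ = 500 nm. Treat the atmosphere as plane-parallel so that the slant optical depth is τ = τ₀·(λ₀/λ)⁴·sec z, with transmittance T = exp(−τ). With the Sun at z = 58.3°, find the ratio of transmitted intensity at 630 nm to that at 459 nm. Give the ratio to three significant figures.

Airmass: sec 58.3° = 1.9031.
τ(630 nm) = 0.143 × (500/630)⁴ × 1.9031 = 0.143 × 0.3968 × 1.9031 = 0.1080.
τ(459 nm) = 0.143 × (500/459)⁴ × 1.9031 = 0.143 × 1.4081 × 1.9031 = 0.3832.
T(630)/T(459) = exp(τ_B − τ_A) = exp(0.2752) = 1.3168.

1.32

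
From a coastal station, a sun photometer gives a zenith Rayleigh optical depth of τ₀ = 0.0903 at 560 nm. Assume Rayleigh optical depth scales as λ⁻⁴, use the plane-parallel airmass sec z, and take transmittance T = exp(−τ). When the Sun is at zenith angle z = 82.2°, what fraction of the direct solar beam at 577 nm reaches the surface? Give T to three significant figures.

sec 82.2° = 7.3684.
τ = 0.0903 × (560/577)⁴ × 7.3684 = 0.0903 × 0.8873 × 7.3684 = 0.5903.
T = exp(−0.5903) = 0.5541.

0.554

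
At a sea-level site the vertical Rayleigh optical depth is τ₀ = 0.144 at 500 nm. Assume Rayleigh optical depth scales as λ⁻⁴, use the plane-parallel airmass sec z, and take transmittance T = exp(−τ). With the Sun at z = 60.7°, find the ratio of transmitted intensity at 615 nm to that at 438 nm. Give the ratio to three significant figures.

Airmass: sec 60.7° = 2.0434.
τ(615 nm) = 0.144 × (500/615)⁴ × 2.0434 = 0.144 × 0.4369 × 2.0434 = 0.1286.
τ(438 nm) = 0.144 × (500/438)⁴ × 2.0434 = 0.144 × 1.6982 × 2.0434 = 0.4997.
T(615)/T(438) = exp(τ_B − τ_A) = exp(0.3711) = 1.4494.

1.45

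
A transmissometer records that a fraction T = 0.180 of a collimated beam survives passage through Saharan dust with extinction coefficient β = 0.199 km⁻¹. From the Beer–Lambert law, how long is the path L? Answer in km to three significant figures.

8.62 km

Beer–Lambert: T = exp(−βL) ⇒ L = −ln(T)/β = −ln(0.180)/0.199 = 1.7148/0.199 = 8.617 km.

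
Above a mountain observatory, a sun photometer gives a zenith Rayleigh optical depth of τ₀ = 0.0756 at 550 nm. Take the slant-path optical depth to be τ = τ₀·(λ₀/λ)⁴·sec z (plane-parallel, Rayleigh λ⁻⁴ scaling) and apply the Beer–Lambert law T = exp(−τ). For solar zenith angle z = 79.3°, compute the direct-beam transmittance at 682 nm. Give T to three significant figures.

sec 79.3° = 5.3860.
τ = 0.0756 × (550/682)⁴ × 5.3860 = 0.0756 × 0.4230 × 5.3860 = 0.1722.
T = exp(−0.1722) = 0.8418.

0.842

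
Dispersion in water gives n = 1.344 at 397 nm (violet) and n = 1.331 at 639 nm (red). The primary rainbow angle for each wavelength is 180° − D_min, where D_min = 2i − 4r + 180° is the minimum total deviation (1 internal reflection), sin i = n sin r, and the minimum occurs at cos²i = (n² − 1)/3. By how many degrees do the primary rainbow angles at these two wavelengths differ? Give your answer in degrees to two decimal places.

At 397 nm (n = 1.344): cos²i = 0.26878 → i = 58.772°, r = 39.512°, D_min = 139.495°, rainbow angle = 40.505°.
At 639 nm (n = 1.331): cos²i = 0.25719 → i = 59.527°, r = 40.356°, D_min = 137.630°, rainbow angle = 42.370°.
Angular width = |40.505° − 42.370°| = 1.865°.

1.86°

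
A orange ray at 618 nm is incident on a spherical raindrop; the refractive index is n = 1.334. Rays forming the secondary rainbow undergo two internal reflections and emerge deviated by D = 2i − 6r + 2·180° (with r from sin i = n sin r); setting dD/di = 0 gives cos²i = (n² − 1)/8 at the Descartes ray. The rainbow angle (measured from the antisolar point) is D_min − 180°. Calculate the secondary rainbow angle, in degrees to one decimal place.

51.2°

cos²i = (1.77956 − 1)/8 = 0.09744; i = arccos(0.31216) = 71.810°.
sin r = sin 71.810°/1.334 = 0.71217; r = 45.411°.
D_min = 2·71.810° − 6·45.411° + 360° = 231.153°.
Rainbow angle = D_min − 180° = 51.153°.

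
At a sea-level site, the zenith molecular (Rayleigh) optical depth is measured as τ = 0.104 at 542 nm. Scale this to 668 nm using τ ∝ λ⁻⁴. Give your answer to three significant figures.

τ(668 nm) = τ(542 nm) × (542/668)⁴ = 0.104 × (0.8114)⁴ = 0.104 × 0.4334 = 0.0451.

0.0451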